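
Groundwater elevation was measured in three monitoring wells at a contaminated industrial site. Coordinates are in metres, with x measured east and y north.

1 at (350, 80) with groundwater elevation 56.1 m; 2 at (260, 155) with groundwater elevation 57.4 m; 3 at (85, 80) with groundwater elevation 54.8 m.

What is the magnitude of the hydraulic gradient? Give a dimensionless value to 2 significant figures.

0.024

Differences from 1: to 2 (Δx, Δy, Δh) = (-90, 75, +1.3); to 3 = (-265, 0, -1.3).
Determinant of the coordinate differences = (-90)·0 − (-265)·75 = 19875.
∂h/∂x = [(+1.3)·0 − (-1.3)·75] / 19875 = +0.004906
∂h/∂y = [(-90)·(-1.3) − (-265)·(+1.3)] / 19875 = +0.02322
|∇h| = √(0.004906² + 0.02322²) = 0.02373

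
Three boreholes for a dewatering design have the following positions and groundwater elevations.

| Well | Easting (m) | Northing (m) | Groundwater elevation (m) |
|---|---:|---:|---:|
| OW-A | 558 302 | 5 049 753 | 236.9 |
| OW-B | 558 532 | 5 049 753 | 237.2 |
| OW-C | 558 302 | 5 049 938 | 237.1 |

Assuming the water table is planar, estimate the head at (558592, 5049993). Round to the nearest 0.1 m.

∂h/∂x = (237.2 − 236.9) / (558532 − 558302) = +0.001304
∂h/∂y = (237.1 − 236.9) / (5049938 − 5049753) = +0.001081
h(558592, 5049993) = 236.9 + (+0.001304)·(290) + (+0.001081)·(240) = 236.9 +0.378 +0.259 = 237.538 m.

237.5 m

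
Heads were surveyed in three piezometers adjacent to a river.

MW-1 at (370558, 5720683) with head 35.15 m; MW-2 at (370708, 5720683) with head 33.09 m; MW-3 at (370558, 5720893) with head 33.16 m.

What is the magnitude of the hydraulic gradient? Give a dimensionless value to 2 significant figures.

0.017

∂h/∂x = (33.09 − 35.15) / (370708 − 370558) = -0.01373
∂h/∂y = (33.16 − 35.15) / (5720893 − 5720683) = -0.009476
|∇h| = √(-0.01373² + -0.009476²) = 0.01668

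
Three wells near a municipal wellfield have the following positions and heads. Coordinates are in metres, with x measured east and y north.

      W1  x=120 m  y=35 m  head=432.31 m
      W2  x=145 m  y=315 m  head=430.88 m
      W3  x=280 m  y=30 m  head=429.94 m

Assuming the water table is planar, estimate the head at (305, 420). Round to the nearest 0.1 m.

Taking W1 as reference: W2−W1 = (25, 280, -1.43); W3−W1 = (160, -5, -2.37).
Determinant of the coordinate differences = 25·(-5) − 160·280 = -44925.
∂h/∂x = [(-1.43)·(-5) − (-2.37)·280] / -44925 = -0.01493
∂h/∂y = [25·(-2.37) − 160·(-1.43)] / -44925 = -0.003774
h(305, 420) = 432.31 + (-0.01493)·(185) + (-0.003774)·(385) = 432.31 -2.762 -1.453 = 428.095 m.

428.1 m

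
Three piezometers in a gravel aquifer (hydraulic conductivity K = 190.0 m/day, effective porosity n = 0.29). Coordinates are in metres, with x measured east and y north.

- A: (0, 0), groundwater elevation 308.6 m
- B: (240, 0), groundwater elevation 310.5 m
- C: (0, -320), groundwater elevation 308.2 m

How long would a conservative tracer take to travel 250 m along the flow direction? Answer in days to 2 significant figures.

∂h/∂x = (310.5 − 308.6) / (240 − 0) = +0.007917
∂h/∂y = (308.2 − 308.6) / (-320 − 0) = +0.001250
|∇h| = √(0.007917² + 0.001250²) = 0.008015
Seepage velocity v = K·i/n = 190.0 × 0.008015 / 0.29 = 5.251 m/day.
t = 250 / 5.251 = 47.61 days.

48 days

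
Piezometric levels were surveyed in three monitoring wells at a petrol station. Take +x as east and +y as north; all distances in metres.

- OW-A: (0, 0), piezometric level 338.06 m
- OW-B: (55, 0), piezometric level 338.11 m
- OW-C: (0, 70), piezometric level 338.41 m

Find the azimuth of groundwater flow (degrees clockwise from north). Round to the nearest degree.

190°

∂h/∂x = (338.11 − 338.06) / (55 − 0) = +0.0009091
∂h/∂y = (338.41 − 338.06) / (70 − 0) = +0.005000
Flow direction (−∇h) has components (-0.0009091 E, -0.005000 N).
Azimuth = atan2(E, N) = atan2(-0.0009091, -0.005000) = 190.3° ≈ 190°.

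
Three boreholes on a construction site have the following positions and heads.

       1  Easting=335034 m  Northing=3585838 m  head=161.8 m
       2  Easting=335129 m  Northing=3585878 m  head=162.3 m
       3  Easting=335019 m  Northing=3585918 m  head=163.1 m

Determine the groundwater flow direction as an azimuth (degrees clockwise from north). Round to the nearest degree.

175°

Taking 1 as reference: 2−1 = (95, 40, +0.5); 3−1 = (-15, 80, +1.3).
Solve a·Δx + b·Δy = Δh: det = 95·80 − (-15)·40 = 8200.
∂h/∂x = [(+0.5)·80 − (+1.3)·40] / 8200 = -0.001463
∂h/∂y = [95·(+1.3) − (-15)·(+0.5)] / 8200 = +0.01598
Flow direction (−∇h) has components (+0.001463 E, -0.01598 N).
Azimuth = atan2(E, N) = atan2(+0.001463, -0.01598) = 174.8° ≈ 175°.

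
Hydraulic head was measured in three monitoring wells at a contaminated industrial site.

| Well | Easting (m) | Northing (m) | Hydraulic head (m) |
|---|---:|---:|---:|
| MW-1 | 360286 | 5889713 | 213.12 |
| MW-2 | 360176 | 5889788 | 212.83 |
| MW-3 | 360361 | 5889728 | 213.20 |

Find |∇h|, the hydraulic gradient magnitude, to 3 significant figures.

Differences from MW-1: to MW-2 (Δx, Δy, Δh) = (-110, 75, -0.29); to MW-3 = (75, 15, +0.08).
Solve a·Δx + b·Δy = Δh: det = (-110)·15 − 75·75 = -7275.
∂h/∂x = [(-0.29)·15 − (+0.08)·75] / -7275 = +0.001423
∂h/∂y = [(-110)·(+0.08) − 75·(-0.29)] / -7275 = -0.001780
|∇h| = √(0.001423² + -0.001780²) = 0.002279

0.00228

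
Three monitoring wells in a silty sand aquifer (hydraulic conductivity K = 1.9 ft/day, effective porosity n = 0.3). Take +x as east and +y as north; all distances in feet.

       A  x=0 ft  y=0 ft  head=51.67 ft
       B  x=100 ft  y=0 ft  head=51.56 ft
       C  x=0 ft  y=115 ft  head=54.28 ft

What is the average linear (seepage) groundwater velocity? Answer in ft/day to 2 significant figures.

0.14 ft/day

∂h/∂x = (51.56 − 51.67) / (100 − 0) = -0.001100
∂h/∂y = (54.28 − 51.67) / (115 − 0) = +0.02270
|∇h| = √(-0.001100² + 0.02270²) = 0.02273
Seepage velocity v = K·i/n = 1.9 × 0.02273 / 0.3 = 0.144 ft/day.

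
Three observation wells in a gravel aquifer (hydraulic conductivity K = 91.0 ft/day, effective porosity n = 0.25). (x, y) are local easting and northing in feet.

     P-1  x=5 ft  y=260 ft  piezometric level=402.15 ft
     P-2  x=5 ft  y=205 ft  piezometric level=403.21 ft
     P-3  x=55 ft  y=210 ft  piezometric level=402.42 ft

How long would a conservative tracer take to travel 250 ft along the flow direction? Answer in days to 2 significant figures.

Differences from P-1: to P-2 (Δx, Δy, Δh) = (0, -55, +1.06); to P-3 = (50, -50, +0.27).
Solve a·Δx + b·Δy = Δh: det = 0·(-50) − 50·(-55) = 2750.
∂h/∂x = [(+1.06)·(-50) − (+0.27)·(-55)] / 2750 = -0.01387
∂h/∂y = [0·(+0.27) − 50·(+1.06)] / 2750 = -0.01927
|∇h| = √(-0.01387² + -0.01927²) = 0.02374
Seepage velocity v = K·i/n = 91.0 × 0.02374 / 0.25 = 8.641 ft/day.
t = 250 / 8.641 = 28.93 days.

29 days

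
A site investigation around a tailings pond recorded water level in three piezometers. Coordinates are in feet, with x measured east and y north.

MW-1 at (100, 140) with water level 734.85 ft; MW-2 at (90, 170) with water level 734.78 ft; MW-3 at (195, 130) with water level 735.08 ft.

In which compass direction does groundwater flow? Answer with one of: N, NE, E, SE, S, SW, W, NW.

NW

Three-point gradient (reference MW-1): Δ to MW-2 = (-10, 30, -0.07), Δ to MW-3 = (95, -10, +0.23).
∂h/∂x = +0.002255, ∂h/∂y = -0.001582 (det = -2750).
Flow = −∇h = (-0.002255 east, +0.001582 north), which points northwest.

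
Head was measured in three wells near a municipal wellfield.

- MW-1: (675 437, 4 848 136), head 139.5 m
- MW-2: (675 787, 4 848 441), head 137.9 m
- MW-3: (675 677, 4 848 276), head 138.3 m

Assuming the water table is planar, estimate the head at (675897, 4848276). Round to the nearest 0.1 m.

Taking MW-1 as reference: MW-2−MW-1 = (350, 305, -1.6); MW-3−MW-1 = (240, 140, -1.2).
Solve a·Δx + b·Δy = Δh: det = 350·140 − 240·305 = -24200.
∂h/∂x = [(-1.6)·140 − (-1.2)·305] / -24200 = -0.005868
∂h/∂y = [350·(-1.2) − 240·(-1.6)] / -24200 = +0.001488
h(675897, 4848276) = 139.5 + (-0.005868)·(460) + (+0.001488)·(140) = 139.5 -2.699 +0.208 = 137.009 m.

137.0 m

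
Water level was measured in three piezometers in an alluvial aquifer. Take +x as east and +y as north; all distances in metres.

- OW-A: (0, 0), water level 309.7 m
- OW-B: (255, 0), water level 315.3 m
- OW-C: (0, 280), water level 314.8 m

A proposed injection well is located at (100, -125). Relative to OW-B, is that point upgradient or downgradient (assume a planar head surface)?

∂h/∂x = (315.3 − 309.7) / (255 − 0) = +0.02196
∂h/∂y = (314.8 − 309.7) / (280 − 0) = +0.01821
Head at (100, -125) = 309.7 + (+0.02196)·(100) + (+0.01821)·(-125) = 309.62 m.
That is lower than the 315.3 m at OW-B, so the point is downgradient.

downgradient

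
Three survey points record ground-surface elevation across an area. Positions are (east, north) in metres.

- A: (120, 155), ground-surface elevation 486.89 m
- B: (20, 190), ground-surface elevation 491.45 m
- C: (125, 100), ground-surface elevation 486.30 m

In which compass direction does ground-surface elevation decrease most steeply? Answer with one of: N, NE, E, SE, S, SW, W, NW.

Taking A as reference: B−A = (-100, 35, +4.56); C−A = (5, -55, -0.59).
Determinant of the coordinate differences = (-100)·(-55) − 5·35 = 5325.
∂z/∂x = [(+4.56)·(-55) − (-0.59)·35] / 5325 = -0.04322
∂z/∂y = [(-100)·(-0.59) − 5·(+4.56)] / 5325 = +0.006798
Steepest decrease is along −∇f = (+0.04322 E, -0.006798 N) → east.

E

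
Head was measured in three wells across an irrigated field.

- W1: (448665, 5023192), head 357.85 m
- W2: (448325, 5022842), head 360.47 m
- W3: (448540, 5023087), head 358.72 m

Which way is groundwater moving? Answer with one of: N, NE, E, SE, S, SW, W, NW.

NE

With h = a·x + b·y + c and W1 as origin, the differences give:
  (-340)·a + (-350)·b = +2.62
  (-125)·a + (-105)·b = +0.87
Eliminate b (×(-105) and ×(-350), subtract): -8050·a = 29.400 → a = ∂h/∂x = -0.003652
Back-substitute: b = ∂h/∂y = -0.003938.
Flow = −∇h = (+0.003652 east, +0.003938 north), which points northeast.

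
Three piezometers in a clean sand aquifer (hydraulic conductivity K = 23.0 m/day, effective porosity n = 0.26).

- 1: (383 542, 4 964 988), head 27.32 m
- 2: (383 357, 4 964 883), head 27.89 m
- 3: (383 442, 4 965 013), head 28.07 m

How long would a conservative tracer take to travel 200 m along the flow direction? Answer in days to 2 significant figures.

280 days

Differences from 1: to 2 (Δx, Δy, Δh) = (-185, -105, +0.57); to 3 = (-100, 25, +0.75).
Solve a·Δx + b·Δy = Δh: det = (-185)·25 − (-100)·(-105) = -15125.
∂h/∂x = [(+0.57)·25 − (+0.75)·(-105)] / -15125 = -0.006149
∂h/∂y = [(-185)·(+0.75) − (-100)·(+0.57)] / -15125 = +0.005405
|∇h| = √(-0.006149² + 0.005405²) = 0.008187
Seepage velocity v = K·i/n = 23.0 × 0.008187 / 0.26 = 0.7242 m/day.
t = 200 / 0.7242 = 276.2 days.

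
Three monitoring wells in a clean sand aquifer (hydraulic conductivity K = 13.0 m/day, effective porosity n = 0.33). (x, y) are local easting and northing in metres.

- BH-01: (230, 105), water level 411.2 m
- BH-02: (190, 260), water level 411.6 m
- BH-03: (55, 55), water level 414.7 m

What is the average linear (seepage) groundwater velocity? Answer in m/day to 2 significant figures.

0.77 m/day

Differences from BH-01: to BH-02 (Δx, Δy, Δh) = (-40, 155, +0.4); to BH-03 = (-175, -50, +3.5).
Solve a·Δx + b·Δy = Δh: det = (-40)·(-50) − (-175)·155 = 29125.
∂h/∂x = [(+0.4)·(-50) − (+3.5)·155] / 29125 = -0.01931
∂h/∂y = [(-40)·(+3.5) − (-175)·(+0.4)] / 29125 = -0.002403
|∇h| = √(-0.01931² + -0.002403²) = 0.01946
Seepage velocity v = K·i/n = 13.0 × 0.01946 / 0.33 = 0.7666 m/day.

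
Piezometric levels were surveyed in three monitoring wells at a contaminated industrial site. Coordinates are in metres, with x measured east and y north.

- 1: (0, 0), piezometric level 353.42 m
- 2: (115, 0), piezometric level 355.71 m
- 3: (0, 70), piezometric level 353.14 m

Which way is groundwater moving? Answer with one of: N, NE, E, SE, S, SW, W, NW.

W

∂h/∂x = (355.71 − 353.42) / (115 − 0) = +0.01991
∂h/∂y = (353.14 − 353.42) / (70 − 0) = -0.004000
Flow = −∇h = (-0.01991 east, +0.004000 north), which points west.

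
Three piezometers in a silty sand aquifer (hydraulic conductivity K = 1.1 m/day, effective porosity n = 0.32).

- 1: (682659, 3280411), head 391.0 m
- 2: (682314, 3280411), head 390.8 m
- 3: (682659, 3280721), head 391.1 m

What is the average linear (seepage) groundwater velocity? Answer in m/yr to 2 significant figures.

0.83 m/yr

∂h/∂x = (390.8 − 391.0) / (682314 − 682659) = +0.0005797
∂h/∂y = (391.1 − 391.0) / (3280721 − 3280411) = +0.0003226
|∇h| = √(0.0005797² + 0.0003226²) = 0.0006634
Seepage velocity v = K·i/n = 1.1 × 0.0006634 / 0.32 = 0.00228 m/day = 0.8328 m/yr.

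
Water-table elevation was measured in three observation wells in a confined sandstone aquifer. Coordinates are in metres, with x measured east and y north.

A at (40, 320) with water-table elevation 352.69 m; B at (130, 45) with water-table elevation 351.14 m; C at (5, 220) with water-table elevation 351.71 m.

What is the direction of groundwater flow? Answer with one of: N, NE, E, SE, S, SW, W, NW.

SW

Differences from A: to B (Δx, Δy, Δh) = (90, -275, -1.55); to C = (-35, -100, -0.98).
Solve a·Δx + b·Δy = Δh: det = 90·(-100) − (-35)·(-275) = -18625.
∂h/∂x = [(-1.55)·(-100) − (-0.98)·(-275)] / -18625 = +0.006148
∂h/∂y = [90·(-0.98) − (-35)·(-1.55)] / -18625 = +0.007648
Flow = −∇h = (-0.006148 east, -0.007648 north), which points southwest.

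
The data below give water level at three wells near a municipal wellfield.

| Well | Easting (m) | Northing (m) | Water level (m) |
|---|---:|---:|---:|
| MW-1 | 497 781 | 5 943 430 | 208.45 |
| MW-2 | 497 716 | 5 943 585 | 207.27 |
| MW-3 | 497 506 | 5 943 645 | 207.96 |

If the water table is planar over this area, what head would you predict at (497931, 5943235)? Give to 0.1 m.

209.5 m

With h = a·x + b·y + c and MW-1 as origin, the differences give:
  (-65)·a + 155·b = -1.18
  (-275)·a + 215·b = -0.49
Eliminate b (×215 and ×155, subtract): 28650·a = -177.750 → a = ∂h/∂x = -0.006204
Back-substitute: b = ∂h/∂y = -0.01021.
h(497931, 5943235) = 208.45 + (-0.006204)·(150) + (-0.01021)·(-195) = 208.45 -0.931 +1.992 = 209.511 m.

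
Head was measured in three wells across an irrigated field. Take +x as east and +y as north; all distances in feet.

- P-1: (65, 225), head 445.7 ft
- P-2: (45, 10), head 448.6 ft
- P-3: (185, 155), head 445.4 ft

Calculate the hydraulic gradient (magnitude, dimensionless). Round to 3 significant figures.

0.0160

With h = a·x + b·y + c and P-1 as origin, the differences give:
  (-20)·a + (-215)·b = +2.9
  120·a + (-70)·b = -0.3
Eliminate b (×(-70) and ×(-215), subtract): 27200·a = -267.50 → a = ∂h/∂x = -0.009835
Back-substitute: b = ∂h/∂y = -0.01257.
|∇h| = √(-0.009835² + -0.01257²) = 0.01596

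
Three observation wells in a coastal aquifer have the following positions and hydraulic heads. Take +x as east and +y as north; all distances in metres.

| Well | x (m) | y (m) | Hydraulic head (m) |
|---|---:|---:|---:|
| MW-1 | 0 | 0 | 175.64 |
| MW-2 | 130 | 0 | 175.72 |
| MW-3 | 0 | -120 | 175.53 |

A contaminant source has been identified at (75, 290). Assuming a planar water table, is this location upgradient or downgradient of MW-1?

upgradient

∂h/∂x = (175.72 − 175.64) / (130 − 0) = +0.0006154
∂h/∂y = (175.53 − 175.64) / (-120 − 0) = +0.0009167
Head at (75, 290) = 175.64 + (+0.0006154)·(75) + (+0.0009167)·(290) = 175.95 m.
That is higher than the 175.64 m at MW-1, so the point is upgradient.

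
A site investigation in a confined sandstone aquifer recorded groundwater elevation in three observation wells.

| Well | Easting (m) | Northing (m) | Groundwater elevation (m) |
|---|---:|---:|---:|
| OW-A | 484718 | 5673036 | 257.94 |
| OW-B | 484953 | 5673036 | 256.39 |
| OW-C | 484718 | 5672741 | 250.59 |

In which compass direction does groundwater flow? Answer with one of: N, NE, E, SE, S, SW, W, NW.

∂h/∂x = (256.39 − 257.94) / (484953 − 484718) = -0.006596
∂h/∂y = (250.59 − 257.94) / (5672741 − 5673036) = +0.02492
Flow = −∇h = (+0.006596 east, -0.02492 north), which points south.

S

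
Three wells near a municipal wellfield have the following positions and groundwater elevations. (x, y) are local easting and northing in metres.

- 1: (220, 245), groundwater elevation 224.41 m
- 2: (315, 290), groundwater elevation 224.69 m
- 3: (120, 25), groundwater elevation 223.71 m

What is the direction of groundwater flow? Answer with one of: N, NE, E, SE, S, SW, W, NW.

SW

Differences from 1: to 2 (Δx, Δy, Δh) = (95, 45, +0.28); to 3 = (-100, -220, -0.70).
Solve a·Δx + b·Δy = Δh: det = 95·(-220) − (-100)·45 = -16400.
∂h/∂x = [(+0.28)·(-220) − (-0.70)·45] / -16400 = +0.001835
∂h/∂y = [95·(-0.70) − (-100)·(+0.28)] / -16400 = +0.002348
Flow = −∇h = (-0.001835 east, -0.002348 north), which points southwest.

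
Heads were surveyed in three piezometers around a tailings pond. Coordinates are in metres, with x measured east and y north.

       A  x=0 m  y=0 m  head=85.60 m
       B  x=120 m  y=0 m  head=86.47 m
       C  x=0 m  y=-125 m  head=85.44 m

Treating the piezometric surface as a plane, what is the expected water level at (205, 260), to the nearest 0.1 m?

87.4 m

∂h/∂x = (86.47 − 85.60) / (120 − 0) = +0.007250
∂h/∂y = (85.44 − 85.60) / (-125 − 0) = +0.001280
h(205, 260) = 85.60 + (+0.007250)·(205) + (+0.001280)·(260) = 85.60 +1.486 +0.333 = 87.419 m.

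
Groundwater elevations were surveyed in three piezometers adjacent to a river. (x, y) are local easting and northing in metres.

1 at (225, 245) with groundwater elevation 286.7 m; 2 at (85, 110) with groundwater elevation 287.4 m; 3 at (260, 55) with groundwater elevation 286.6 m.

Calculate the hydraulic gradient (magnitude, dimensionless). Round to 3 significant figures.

0.00469

Differences from 1: to 2 (Δx, Δy, Δh) = (-140, -135, +0.7); to 3 = (35, -190, -0.1).
Determinant of the coordinate differences = (-140)·(-190) − 35·(-135) = 31325.
∂h/∂x = [(+0.7)·(-190) − (-0.1)·(-135)] / 31325 = -0.004677
∂h/∂y = [(-140)·(-0.1) − 35·(+0.7)] / 31325 = -0.0003352
|∇h| = √(-0.004677² + -0.0003352²) = 0.004689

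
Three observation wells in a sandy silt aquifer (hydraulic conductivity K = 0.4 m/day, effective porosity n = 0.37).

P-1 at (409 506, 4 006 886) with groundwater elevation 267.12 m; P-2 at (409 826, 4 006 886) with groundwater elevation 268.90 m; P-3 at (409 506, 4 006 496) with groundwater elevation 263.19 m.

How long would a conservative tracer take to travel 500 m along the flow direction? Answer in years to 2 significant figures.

∂h/∂x = (268.90 − 267.12) / (409826 − 409506) = +0.005562
∂h/∂y = (263.19 − 267.12) / (4006496 − 4006886) = +0.01008
|∇h| = √(0.005562² + 0.01008²) = 0.01151
Seepage velocity v = K·i/n = 0.4 × 0.01151 / 0.37 = 0.01244 m/day.
t = 500 / 0.01244 = 4.019e+04 days = 110 years.

110 years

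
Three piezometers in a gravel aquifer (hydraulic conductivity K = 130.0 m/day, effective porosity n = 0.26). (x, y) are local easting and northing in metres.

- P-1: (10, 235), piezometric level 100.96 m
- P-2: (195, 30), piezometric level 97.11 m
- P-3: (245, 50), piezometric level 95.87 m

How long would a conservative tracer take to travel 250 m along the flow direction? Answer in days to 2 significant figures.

21 days

Taking P-1 as reference: P-2−P-1 = (185, -205, -3.85); P-3−P-1 = (235, -185, -5.09).
Solve a·Δx + b·Δy = Δh: det = 185·(-185) − 235·(-205) = 13950.
∂h/∂x = [(-3.85)·(-185) − (-5.09)·(-205)] / 13950 = -0.02374
∂h/∂y = [185·(-5.09) − 235·(-3.85)] / 13950 = -0.002645
|∇h| = √(-0.02374² + -0.002645²) = 0.02389
Seepage velocity v = K·i/n = 130.0 × 0.02389 / 0.26 = 11.95 m/day.
t = 250 / 11.95 = 20.92 days.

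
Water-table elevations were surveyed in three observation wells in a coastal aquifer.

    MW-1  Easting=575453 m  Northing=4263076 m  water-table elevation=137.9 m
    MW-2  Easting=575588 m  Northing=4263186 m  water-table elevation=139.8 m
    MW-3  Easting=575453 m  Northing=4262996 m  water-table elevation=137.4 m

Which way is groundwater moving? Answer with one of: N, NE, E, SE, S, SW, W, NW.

With h = a·x + b·y + c and MW-1 as origin, the differences give:
  135·a + 110·b = +1.9
  0·a + (-80)·b = -0.5
Eliminate b (×(-80) and ×110, subtract): -10800·a = -97.00 → a = ∂h/∂x = +0.008981
Back-substitute: b = ∂h/∂y = +0.006250.
Flow = −∇h = (-0.008981 east, -0.006250 north), which points southwest.

SW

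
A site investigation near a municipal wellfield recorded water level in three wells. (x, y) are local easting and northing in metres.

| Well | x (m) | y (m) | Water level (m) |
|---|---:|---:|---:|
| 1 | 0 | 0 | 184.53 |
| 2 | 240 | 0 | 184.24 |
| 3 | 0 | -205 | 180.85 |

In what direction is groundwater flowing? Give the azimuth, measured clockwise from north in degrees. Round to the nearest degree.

∂h/∂x = (184.24 − 184.53) / (240 − 0) = -0.001208
∂h/∂y = (180.85 − 184.53) / (-205 − 0) = +0.01795
Flow direction (−∇h) has components (+0.001208 E, -0.01795 N).
Azimuth = atan2(E, N) = atan2(+0.001208, -0.01795) = 176.1° ≈ 176°.

176°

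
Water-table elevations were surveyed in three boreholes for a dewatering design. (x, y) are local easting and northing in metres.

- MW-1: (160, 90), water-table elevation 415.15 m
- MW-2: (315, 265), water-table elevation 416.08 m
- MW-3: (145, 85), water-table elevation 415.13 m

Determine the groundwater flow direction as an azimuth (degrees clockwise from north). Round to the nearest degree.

Differences from MW-1: to MW-2 (Δx, Δy, Δh) = (155, 175, +0.93); to MW-3 = (-15, -5, -0.02).
Solve a·Δx + b·Δy = Δh: det = 155·(-5) − (-15)·175 = 1850.
∂h/∂x = [(+0.93)·(-5) − (-0.02)·175] / 1850 = -0.0006216
∂h/∂y = [155·(-0.02) − (-15)·(+0.93)] / 1850 = +0.005865
Flow direction (−∇h) has components (+0.0006216 E, -0.005865 N).
Azimuth = atan2(E, N) = atan2(+0.0006216, -0.005865) = 173.9° ≈ 174°.

174°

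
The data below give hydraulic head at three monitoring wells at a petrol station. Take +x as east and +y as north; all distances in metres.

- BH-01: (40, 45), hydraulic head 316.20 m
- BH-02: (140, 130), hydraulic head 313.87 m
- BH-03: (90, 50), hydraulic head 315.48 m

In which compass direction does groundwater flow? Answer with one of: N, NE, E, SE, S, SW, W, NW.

NE

Differences from BH-01: to BH-02 (Δx, Δy, Δh) = (100, 85, -2.33); to BH-03 = (50, 5, -0.72).
Solve a·Δx + b·Δy = Δh: det = 100·5 − 50·85 = -3750.
∂h/∂x = [(-2.33)·5 − (-0.72)·85] / -3750 = -0.01321
∂h/∂y = [100·(-0.72) − 50·(-2.33)] / -3750 = -0.01187
Flow = −∇h = (+0.01321 east, +0.01187 north), which points northeast.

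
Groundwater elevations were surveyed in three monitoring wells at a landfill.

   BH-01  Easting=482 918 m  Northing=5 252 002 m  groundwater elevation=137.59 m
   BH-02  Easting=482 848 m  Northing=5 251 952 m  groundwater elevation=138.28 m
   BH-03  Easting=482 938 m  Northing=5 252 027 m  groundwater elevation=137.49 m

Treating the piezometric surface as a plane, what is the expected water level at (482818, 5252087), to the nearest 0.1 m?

140.0 m

Differences from BH-01: to BH-02 (Δx, Δy, Δh) = (-70, -50, +0.69); to BH-03 = (20, 25, -0.10).
Solve a·Δx + b·Δy = Δh: det = (-70)·25 − 20·(-50) = -750.
∂h/∂x = [(+0.69)·25 − (-0.10)·(-50)] / -750 = -0.01633
∂h/∂y = [(-70)·(-0.10) − 20·(+0.69)] / -750 = +0.009067
h(482818, 5252087) = 137.59 + (-0.01633)·(-100) + (+0.009067)·(85) = 137.59 +1.633 +0.771 = 139.994 m.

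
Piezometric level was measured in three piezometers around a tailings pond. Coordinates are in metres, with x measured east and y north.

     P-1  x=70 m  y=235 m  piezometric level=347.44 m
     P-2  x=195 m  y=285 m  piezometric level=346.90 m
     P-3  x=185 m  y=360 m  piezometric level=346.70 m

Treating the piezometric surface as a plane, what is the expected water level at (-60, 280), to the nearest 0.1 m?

Differences from P-1: to P-2 (Δx, Δy, Δh) = (125, 50, -0.54); to P-3 = (115, 125, -0.74).
Determinant of the coordinate differences = 125·125 − 115·50 = 9875.
∂h/∂x = [(-0.54)·125 − (-0.74)·50] / 9875 = -0.003089
∂h/∂y = [125·(-0.74) − 115·(-0.54)] / 9875 = -0.003078
h(-60, 280) = 347.44 + (-0.003089)·(-130) + (-0.003078)·(45) = 347.44 +0.402 -0.139 = 347.703 m.

347.7 m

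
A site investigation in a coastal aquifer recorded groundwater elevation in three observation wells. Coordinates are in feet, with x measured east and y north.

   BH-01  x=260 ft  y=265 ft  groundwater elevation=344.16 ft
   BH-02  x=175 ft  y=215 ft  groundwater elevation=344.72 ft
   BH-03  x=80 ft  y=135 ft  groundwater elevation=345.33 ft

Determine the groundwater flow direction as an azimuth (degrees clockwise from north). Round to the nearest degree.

095°

Differences from BH-01: to BH-02 (Δx, Δy, Δh) = (-85, -50, +0.56); to BH-03 = (-180, -130, +1.17).
Solve a·Δx + b·Δy = Δh: det = (-85)·(-130) − (-180)·(-50) = 2050.
∂h/∂x = [(+0.56)·(-130) − (+1.17)·(-50)] / 2050 = -0.006976
∂h/∂y = [(-85)·(+1.17) − (-180)·(+0.56)] / 2050 = +0.0006585
Flow direction (−∇h) has components (+0.006976 E, -0.0006585 N).
Azimuth = atan2(E, N) = atan2(+0.006976, -0.0006585) = 95.4° ≈ 095°.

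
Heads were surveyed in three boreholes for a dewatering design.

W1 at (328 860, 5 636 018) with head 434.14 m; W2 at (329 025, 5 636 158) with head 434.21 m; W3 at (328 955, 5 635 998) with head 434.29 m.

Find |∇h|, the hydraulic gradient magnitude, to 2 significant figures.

0.0017

Taking W1 as reference: W2−W1 = (165, 140, +0.07); W3−W1 = (95, -20, +0.15).
Determinant of the coordinate differences = 165·(-20) − 95·140 = -16600.
∂h/∂x = [(+0.07)·(-20) − (+0.15)·140] / -16600 = +0.001349
∂h/∂y = [165·(+0.15) − 95·(+0.07)] / -16600 = -0.001090
|∇h| = √(0.001349² + -0.001090²) = 0.001734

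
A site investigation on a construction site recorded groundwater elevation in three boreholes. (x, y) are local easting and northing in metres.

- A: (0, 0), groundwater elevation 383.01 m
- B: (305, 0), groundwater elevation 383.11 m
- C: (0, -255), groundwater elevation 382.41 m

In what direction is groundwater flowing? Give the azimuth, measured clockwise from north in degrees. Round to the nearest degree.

∂h/∂x = (383.11 − 383.01) / (305 − 0) = +0.0003279
∂h/∂y = (382.41 − 383.01) / (-255 − 0) = +0.002353
Flow direction (−∇h) has components (-0.0003279 E, -0.002353 N).
Azimuth = atan2(E, N) = atan2(-0.0003279, -0.002353) = 187.9° ≈ 188°.

188°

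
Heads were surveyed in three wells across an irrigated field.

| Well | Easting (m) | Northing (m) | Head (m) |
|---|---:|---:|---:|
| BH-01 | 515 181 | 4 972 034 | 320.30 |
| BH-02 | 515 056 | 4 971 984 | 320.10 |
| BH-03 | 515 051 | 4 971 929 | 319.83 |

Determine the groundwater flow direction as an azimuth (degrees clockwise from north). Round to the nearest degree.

176°

Differences from BH-01: to BH-02 (Δx, Δy, Δh) = (-125, -50, -0.20); to BH-03 = (-130, -105, -0.47).
Solve a·Δx + b·Δy = Δh: det = (-125)·(-105) − (-130)·(-50) = 6625.
∂h/∂x = [(-0.20)·(-105) − (-0.47)·(-50)] / 6625 = -0.0003774
∂h/∂y = [(-125)·(-0.47) − (-130)·(-0.20)] / 6625 = +0.004943
Flow direction (−∇h) has components (+0.0003774 E, -0.004943 N).
Azimuth = atan2(E, N) = atan2(+0.0003774, -0.004943) = 175.6° ≈ 176°.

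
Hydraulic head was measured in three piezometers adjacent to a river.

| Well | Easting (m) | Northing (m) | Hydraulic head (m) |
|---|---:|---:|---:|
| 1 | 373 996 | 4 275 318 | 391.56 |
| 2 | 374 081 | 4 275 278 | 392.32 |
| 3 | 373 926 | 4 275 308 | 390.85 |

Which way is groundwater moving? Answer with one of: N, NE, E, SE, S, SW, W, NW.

W

Taking 1 as reference: 2−1 = (85, -40, +0.76); 3−1 = (-70, -10, -0.71).
Solve a·Δx + b·Δy = Δh: det = 85·(-10) − (-70)·(-40) = -3650.
∂h/∂x = [(+0.76)·(-10) − (-0.71)·(-40)] / -3650 = +0.009863
∂h/∂y = [85·(-0.71) − (-70)·(+0.76)] / -3650 = +0.001959
Flow = −∇h = (-0.009863 east, -0.001959 north), which points west.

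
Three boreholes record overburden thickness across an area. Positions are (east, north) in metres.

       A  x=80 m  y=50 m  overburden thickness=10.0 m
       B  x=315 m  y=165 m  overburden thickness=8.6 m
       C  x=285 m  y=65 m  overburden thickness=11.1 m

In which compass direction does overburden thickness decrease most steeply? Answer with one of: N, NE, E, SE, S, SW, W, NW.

N

Differences from A: to B (Δx, Δy, Δh) = (235, 115, -1.4); to C = (205, 15, +1.1).
Determinant of the coordinate differences = 235·15 − 205·115 = -20050.
∂d/∂x = [(-1.4)·15 − (+1.1)·115] / -20050 = +0.007357
∂d/∂y = [235·(+1.1) − 205·(-1.4)] / -20050 = -0.02721
Steepest decrease is along −∇f = (-0.007357 E, +0.02721 N) → north.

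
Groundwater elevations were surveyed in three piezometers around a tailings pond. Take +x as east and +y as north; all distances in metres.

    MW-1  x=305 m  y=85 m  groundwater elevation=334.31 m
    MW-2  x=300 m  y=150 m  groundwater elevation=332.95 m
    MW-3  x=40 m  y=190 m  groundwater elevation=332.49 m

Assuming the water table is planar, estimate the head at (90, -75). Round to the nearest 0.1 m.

338.0 m

With h = a·x + b·y + c and MW-1 as origin, the differences give:
  (-5)·a + 65·b = -1.36
  (-265)·a + 105·b = -1.82
Eliminate b (×105 and ×65, subtract): 16700·a = -24.500 → a = ∂h/∂x = -0.001467
Back-substitute: b = ∂h/∂y = -0.02104.
h(90, -75) = 334.31 + (-0.001467)·(-215) + (-0.02104)·(-160) = 334.31 +0.315 +3.366 = 337.991 m.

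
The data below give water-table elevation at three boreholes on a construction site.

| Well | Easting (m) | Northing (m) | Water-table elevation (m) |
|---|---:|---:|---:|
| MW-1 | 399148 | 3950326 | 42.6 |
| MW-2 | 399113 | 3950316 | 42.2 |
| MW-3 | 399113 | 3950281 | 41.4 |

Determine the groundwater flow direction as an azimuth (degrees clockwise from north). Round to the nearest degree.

With h = a·x + b·y + c and MW-1 as origin, the differences give:
  (-35)·a + (-10)·b = -0.4
  (-35)·a + (-45)·b = -1.2
Eliminate b (×(-45) and ×(-10), subtract): 1225·a = 6.00 → a = ∂h/∂x = +0.004898
Back-substitute: b = ∂h/∂y = +0.02286.
Flow direction (−∇h) has components (-0.004898 E, -0.02286 N).
Azimuth = atan2(E, N) = atan2(-0.004898, -0.02286) = 192.1° ≈ 192°.

192°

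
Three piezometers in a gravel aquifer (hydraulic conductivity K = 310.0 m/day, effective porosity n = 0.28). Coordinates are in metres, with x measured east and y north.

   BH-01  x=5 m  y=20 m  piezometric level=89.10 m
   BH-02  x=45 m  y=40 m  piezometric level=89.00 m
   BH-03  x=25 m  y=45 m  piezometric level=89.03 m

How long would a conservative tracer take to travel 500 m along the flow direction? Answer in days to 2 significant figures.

Taking BH-01 as reference: BH-02−BH-01 = (40, 20, -0.10); BH-03−BH-01 = (20, 25, -0.07).
Solve a·Δx + b·Δy = Δh: det = 40·25 − 20·20 = 600.
∂h/∂x = [(-0.10)·25 − (-0.07)·20] / 600 = -0.001833
∂h/∂y = [40·(-0.07) − 20·(-0.10)] / 600 = -0.001333
|∇h| = √(-0.001833² + -0.001333²) = 0.002266
Seepage velocity v = K·i/n = 310.0 × 0.002266 / 0.28 = 2.509 m/day.
t = 500 / 2.509 = 199.3 days.

200 days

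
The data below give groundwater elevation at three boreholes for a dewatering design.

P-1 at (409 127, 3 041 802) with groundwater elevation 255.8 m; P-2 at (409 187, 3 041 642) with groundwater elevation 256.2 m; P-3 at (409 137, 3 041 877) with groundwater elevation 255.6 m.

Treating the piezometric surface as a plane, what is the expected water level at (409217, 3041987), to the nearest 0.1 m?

Differences from P-1: to P-2 (Δx, Δy, Δh) = (60, -160, +0.4); to P-3 = (10, 75, -0.2).
Determinant of the coordinate differences = 60·75 − 10·(-160) = 6100.
∂h/∂x = [(+0.4)·75 − (-0.2)·(-160)] / 6100 = -0.0003279
∂h/∂y = [60·(-0.2) − 10·(+0.4)] / 6100 = -0.002623
h(409217, 3041987) = 255.8 + (-0.0003279)·(90) + (-0.002623)·(185) = 255.8 -0.030 -0.485 = 255.285 m.

255.3 m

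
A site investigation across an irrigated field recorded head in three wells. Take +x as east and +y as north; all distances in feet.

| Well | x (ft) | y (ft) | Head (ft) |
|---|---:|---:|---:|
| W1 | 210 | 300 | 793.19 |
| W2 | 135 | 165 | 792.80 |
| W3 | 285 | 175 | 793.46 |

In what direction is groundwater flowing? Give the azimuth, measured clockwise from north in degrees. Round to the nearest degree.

264°

Three-point gradient (reference W1): Δ to W2 = (-75, -135, -0.39), Δ to W3 = (75, -125, +0.27).
∂h/∂x = +0.004369, ∂h/∂y = +0.0004615 (det = 19500).
Flow direction (−∇h) has components (-0.004369 E, -0.0004615 N).
Azimuth = atan2(E, N) = atan2(-0.004369, -0.0004615) = 264.0° ≈ 264°.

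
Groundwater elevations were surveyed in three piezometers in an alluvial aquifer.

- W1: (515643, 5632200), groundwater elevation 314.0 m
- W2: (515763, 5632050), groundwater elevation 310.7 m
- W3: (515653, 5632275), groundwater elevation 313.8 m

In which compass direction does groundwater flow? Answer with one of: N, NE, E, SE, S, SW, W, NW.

E

Three-point gradient (reference W1): Δ to W2 = (120, -150, -3.3), Δ to W3 = (10, 75, -0.2).
∂h/∂x = -0.02643, ∂h/∂y = +0.0008571 (det = 10500).
Flow = −∇h = (+0.02643 east, -0.0008571 north), which points east.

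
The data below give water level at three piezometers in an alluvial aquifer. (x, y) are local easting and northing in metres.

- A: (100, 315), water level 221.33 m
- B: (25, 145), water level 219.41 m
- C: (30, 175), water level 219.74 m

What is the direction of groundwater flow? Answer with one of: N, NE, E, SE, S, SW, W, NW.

S

Differences from A: to B (Δx, Δy, Δh) = (-75, -170, -1.92); to C = (-70, -140, -1.59).
Determinant of the coordinate differences = (-75)·(-140) − (-70)·(-170) = -1400.
∂h/∂x = [(-1.92)·(-140) − (-1.59)·(-170)] / -1400 = +0.001071
∂h/∂y = [(-75)·(-1.59) − (-70)·(-1.92)] / -1400 = +0.01082
Flow = −∇h = (-0.001071 east, -0.01082 north), which points south.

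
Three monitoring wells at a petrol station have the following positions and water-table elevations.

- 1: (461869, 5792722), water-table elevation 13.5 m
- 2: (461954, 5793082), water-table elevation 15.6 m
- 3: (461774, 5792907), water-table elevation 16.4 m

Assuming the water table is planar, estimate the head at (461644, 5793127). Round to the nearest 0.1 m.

20.1 m

With h = a·x + b·y + c and 1 as origin, the differences give:
  85·a + 360·b = +2.1
  (-95)·a + 185·b = +2.9
Eliminate b (×185 and ×360, subtract): 49925·a = -655.50 → a = ∂h/∂x = -0.01313
Back-substitute: b = ∂h/∂y = +0.008933.
h(461644, 5793127) = 13.5 + (-0.01313)·(-225) + (+0.008933)·(405) = 13.5 +2.954 +3.618 = 20.072 m.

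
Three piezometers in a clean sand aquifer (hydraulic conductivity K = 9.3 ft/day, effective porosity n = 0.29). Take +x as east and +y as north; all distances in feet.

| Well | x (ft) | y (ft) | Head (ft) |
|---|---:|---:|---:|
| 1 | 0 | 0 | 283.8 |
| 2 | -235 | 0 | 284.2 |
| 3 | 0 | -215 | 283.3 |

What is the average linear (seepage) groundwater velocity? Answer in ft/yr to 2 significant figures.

34 ft/yr

∂h/∂x = (284.2 − 283.8) / (-235 − 0) = -0.001702
∂h/∂y = (283.3 − 283.8) / (-215 − 0) = +0.002326
|∇h| = √(-0.001702² + 0.002326²) = 0.002882
Seepage velocity v = K·i/n = 9.3 × 0.002882 / 0.29 = 0.09242 ft/day = 33.76 ft/yr.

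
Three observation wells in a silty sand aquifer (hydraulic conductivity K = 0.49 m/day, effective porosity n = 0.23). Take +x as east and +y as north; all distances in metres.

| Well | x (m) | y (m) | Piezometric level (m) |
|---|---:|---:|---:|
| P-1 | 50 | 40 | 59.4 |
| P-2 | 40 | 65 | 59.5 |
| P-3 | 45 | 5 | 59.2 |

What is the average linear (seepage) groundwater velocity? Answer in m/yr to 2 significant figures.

4.8 m/yr

Differences from P-1: to P-2 (Δx, Δy, Δh) = (-10, 25, +0.1); to P-3 = (-5, -35, -0.2).
Solve a·Δx + b·Δy = Δh: det = (-10)·(-35) − (-5)·25 = 475.
∂h/∂x = [(+0.1)·(-35) − (-0.2)·25] / 475 = +0.003158
∂h/∂y = [(-10)·(-0.2) − (-5)·(+0.1)] / 475 = +0.005263
|∇h| = √(0.003158² + 0.005263²) = 0.006138
Seepage velocity v = K·i/n = 0.49 × 0.006138 / 0.23 = 0.01308 m/day = 4.777 m/yr.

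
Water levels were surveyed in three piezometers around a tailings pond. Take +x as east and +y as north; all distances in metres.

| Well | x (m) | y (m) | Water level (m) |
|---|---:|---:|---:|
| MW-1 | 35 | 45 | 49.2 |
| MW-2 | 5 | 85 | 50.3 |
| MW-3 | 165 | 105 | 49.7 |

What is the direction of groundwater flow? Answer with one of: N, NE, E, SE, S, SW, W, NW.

S

Differences from MW-1: to MW-2 (Δx, Δy, Δh) = (-30, 40, +1.1); to MW-3 = (130, 60, +0.5).
Solve a·Δx + b·Δy = Δh: det = (-30)·60 − 130·40 = -7000.
∂h/∂x = [(+1.1)·60 − (+0.5)·40] / -7000 = -0.006571
∂h/∂y = [(-30)·(+0.5) − 130·(+1.1)] / -7000 = +0.02257
Flow = −∇h = (+0.006571 east, -0.02257 north), which points south.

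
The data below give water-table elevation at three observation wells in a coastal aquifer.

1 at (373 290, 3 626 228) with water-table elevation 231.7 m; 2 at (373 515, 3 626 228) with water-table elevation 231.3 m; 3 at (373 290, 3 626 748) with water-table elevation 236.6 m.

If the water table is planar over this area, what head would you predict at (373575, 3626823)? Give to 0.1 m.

236.8 m

∂h/∂x = (231.3 − 231.7) / (373515 − 373290) = -0.001778
∂h/∂y = (236.6 − 231.7) / (3626748 − 3626228) = +0.009423
h(373575, 3626823) = 231.7 + (-0.001778)·(285) + (+0.009423)·(595) = 231.7 -0.507 +5.607 = 236.800 m.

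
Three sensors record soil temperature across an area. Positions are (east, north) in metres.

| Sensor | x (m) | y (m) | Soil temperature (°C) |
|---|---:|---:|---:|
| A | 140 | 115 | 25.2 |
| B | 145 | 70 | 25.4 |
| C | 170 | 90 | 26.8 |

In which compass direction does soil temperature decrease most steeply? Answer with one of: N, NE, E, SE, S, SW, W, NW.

Taking A as reference: B−A = (5, -45, +0.2); C−A = (30, -25, +1.6).
Solve a·Δx + b·Δy = ΔT: det = 5·(-25) − 30·(-45) = 1225.
∂T/∂x = [(+0.2)·(-25) − (+1.6)·(-45)] / 1225 = +0.05469
∂T/∂y = [5·(+1.6) − 30·(+0.2)] / 1225 = +0.001633
Steepest decrease is along −∇f = (-0.05469 E, -0.001633 N) → west.

W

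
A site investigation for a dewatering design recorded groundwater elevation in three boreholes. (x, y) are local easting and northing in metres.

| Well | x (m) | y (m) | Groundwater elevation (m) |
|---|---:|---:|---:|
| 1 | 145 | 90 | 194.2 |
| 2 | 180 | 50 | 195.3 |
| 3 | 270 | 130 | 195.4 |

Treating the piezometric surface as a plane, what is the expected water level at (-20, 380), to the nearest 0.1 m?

Differences from 1: to 2 (Δx, Δy, Δh) = (35, -40, +1.1); to 3 = (125, 40, +1.2).
Determinant of the coordinate differences = 35·40 − 125·(-40) = 6400.
∂h/∂x = [(+1.1)·40 − (+1.2)·(-40)] / 6400 = +0.01438
∂h/∂y = [35·(+1.2) − 125·(+1.1)] / 6400 = -0.01492
h(-20, 380) = 194.2 + (+0.01438)·(-165) + (-0.01492)·(290) = 194.2 -2.372 -4.327 = 187.501 m.

187.5 m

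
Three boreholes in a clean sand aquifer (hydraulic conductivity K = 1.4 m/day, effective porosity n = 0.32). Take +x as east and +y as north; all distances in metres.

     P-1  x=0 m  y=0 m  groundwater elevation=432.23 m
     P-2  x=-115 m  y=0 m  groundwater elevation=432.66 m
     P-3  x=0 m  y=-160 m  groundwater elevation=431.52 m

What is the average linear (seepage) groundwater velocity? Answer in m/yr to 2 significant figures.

∂h/∂x = (432.66 − 432.23) / (-115 − 0) = -0.003739
∂h/∂y = (431.52 − 432.23) / (-160 − 0) = +0.004438
|∇h| = √(-0.003739² + 0.004438²) = 0.005803
Seepage velocity v = K·i/n = 1.4 × 0.005803 / 0.32 = 0.02539 m/day = 9.274 m/yr.

9.3 m/yr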